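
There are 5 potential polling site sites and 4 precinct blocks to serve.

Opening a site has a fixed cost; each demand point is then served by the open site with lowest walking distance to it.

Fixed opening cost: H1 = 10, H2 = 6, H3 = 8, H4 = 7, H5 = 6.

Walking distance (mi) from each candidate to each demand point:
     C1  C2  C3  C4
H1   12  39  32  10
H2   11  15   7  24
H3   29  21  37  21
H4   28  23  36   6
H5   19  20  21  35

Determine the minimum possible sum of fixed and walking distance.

52

Open {H2, H4}: assign each demand point to its cheapest open site.
  C1→H2 11, C2→H2 15, C3→H2 7, C4→H4 6
  walking distance 39, fixed 13 → total 52.
Compare {H2, H4, H5}: walking distance 39 + fixed 19 = 58.
Compare {H1, H2}: walking distance 43 + fixed 16 = 59.
Compare {H2, H3, H4}: walking distance 39 + fixed 21 = 60.
All other subsets cost ≥ 58. Minimum total cost: 52.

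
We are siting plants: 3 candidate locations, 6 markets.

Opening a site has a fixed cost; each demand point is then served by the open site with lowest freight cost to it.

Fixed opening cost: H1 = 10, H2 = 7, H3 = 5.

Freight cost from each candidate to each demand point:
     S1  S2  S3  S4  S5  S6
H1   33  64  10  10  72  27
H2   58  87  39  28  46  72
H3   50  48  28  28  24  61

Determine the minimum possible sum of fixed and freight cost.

Open {H1, H3}: assign each demand point to its cheapest open site.
  S1→H1 33, S2→H3 48, S3→H1 10, S4→H1 10, S5→H3 24, S6→H1 27
  freight cost 152, fixed 15 → total 167.
Compare {H1, H2, H3}: freight cost 152 + fixed 22 = 174.
Compare {H1, H2}: freight cost 190 + fixed 17 = 207.
Compare {H1}: freight cost 216 + fixed 10 = 226.
All other subsets cost ≥ 174. Minimum total cost: 167.

167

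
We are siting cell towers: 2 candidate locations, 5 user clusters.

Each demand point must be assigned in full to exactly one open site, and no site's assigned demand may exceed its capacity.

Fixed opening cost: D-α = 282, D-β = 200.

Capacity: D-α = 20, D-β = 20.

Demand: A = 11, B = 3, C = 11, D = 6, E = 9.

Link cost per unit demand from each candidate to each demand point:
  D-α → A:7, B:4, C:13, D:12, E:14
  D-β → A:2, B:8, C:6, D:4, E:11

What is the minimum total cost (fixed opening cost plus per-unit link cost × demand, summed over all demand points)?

Open {D-α, D-β}; cheapest assignment that respects the capacities:
  D-α (cap 20, load 20): A, E — cost 11×7 + 9×14 = 203
  D-β (cap 20, load 20): B, C, D — cost 3×8 + 11×6 + 6×4 = 114
  Shipping 317, fixed 482 → total 799.
  Any other capacity-feasible assignment to {D-α, D-β} ships for at least 317.
Total demand is 40 and no other set of sites has combined capacity ≥ 40, so {D-α, D-β} is the only feasible choice of open sites. Minimum: 799.

799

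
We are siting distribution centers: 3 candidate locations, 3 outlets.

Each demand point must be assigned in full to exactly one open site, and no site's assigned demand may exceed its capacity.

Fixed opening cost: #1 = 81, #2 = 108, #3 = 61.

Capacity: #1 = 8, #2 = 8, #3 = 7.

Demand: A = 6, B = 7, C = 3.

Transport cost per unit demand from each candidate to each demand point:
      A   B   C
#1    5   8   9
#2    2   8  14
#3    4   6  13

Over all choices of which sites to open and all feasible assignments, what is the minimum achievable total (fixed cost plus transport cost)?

331

Open {#1, #2, #3}; cheapest assignment that respects the capacities:
  #1 (cap 8, load 3): C — cost 3×9 = 27
  #2 (cap 8, load 6): A — cost 6×2 = 12
  #3 (cap 7, load 7): B — cost 7×6 = 42
  Shipping 81, fixed 250 → total 331.
  Any other capacity-feasible assignment to {#1, #2, #3} ships for at least 81.
Total demand is 16; every other set of sites either has combined capacity below 16 or cannot fit the demands without splitting one across sites, so {#1, #2, #3} is the only feasible choice of open sites. Minimum: 331.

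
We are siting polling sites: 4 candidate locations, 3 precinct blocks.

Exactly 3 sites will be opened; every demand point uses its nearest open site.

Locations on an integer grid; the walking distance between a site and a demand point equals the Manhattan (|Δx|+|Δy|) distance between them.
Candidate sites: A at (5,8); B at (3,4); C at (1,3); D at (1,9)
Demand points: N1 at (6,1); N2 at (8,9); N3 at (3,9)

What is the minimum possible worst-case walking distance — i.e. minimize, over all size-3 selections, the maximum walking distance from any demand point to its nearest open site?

Open {A, B, C}.
  Farthest demand point is N1 at walking distance 6 (to B); all others are ≤ 6.
With {A, B, D} the worst case is 6.
With {A, C, D} the worst case is 7.
No size-3 selection achieves below 6.

6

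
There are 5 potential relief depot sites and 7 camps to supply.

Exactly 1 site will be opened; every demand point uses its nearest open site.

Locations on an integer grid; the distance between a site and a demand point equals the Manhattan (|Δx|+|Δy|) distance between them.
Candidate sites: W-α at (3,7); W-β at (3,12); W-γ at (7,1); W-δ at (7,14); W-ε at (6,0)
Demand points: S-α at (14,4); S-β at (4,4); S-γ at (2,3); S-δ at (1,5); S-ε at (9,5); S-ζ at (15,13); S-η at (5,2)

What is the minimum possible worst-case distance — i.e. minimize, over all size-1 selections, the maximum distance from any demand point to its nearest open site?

Open {W-δ}.
  Farthest demand point is S-α at distance 17 (to W-δ); all others are ≤ 17.
With {W-α} the worst case is 18.
With {W-β} the worst case is 19.
No size-1 selection achieves below 17.

17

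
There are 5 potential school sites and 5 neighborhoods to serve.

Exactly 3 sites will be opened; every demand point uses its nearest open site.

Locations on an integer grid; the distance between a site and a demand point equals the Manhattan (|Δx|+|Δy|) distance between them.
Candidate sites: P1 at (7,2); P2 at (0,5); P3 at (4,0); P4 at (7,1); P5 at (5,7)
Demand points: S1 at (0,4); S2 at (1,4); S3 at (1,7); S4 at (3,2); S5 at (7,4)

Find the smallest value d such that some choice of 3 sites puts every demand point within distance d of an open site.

Open {P1, P2, P3}.
  Farthest demand point is S3 at distance 3 (to P2); all others are ≤ 3.
With {P2, P3, P4} the worst case is 3.
With {P1, P2, P4} the worst case is 4.
No size-3 selection achieves below 3.

3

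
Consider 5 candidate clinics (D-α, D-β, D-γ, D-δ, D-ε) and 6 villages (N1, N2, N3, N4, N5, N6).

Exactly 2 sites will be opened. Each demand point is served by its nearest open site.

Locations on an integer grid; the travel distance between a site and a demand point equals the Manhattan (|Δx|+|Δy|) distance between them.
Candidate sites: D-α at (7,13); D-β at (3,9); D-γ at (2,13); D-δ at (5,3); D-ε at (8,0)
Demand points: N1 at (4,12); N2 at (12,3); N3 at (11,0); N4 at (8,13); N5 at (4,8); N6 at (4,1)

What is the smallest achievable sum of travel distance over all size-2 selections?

Open {D-α, D-ε}.
  N1→D-α 4, N2→D-ε 7, N3→D-ε 3, N4→D-α 1, N5→D-α 8, N6→D-ε 5  ⇒ total 28.
Compare {D-α, D-δ}: total 30.
Compare {D-β, D-ε}: total 30.
No size-2 selection does better; minimum is 28.

28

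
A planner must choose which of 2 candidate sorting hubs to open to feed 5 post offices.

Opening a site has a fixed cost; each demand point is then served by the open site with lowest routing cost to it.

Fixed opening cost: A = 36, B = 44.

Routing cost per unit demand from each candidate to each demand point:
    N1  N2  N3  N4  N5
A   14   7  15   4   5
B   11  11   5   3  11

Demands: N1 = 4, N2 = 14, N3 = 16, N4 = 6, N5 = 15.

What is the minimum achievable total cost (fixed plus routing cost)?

Open {A, B}: assign each demand point to its cheapest open site.
  N1→B 4×11=44, N2→A 14×7=98, N3→B 16×5=80, N4→B 6×3=18, N5→A 15×5=75
  routing cost 315, fixed 80 → total 395.
Compare {B}: routing cost 461 + fixed 44 = 505.
Compare {A}: routing cost 493 + fixed 36 = 529.

395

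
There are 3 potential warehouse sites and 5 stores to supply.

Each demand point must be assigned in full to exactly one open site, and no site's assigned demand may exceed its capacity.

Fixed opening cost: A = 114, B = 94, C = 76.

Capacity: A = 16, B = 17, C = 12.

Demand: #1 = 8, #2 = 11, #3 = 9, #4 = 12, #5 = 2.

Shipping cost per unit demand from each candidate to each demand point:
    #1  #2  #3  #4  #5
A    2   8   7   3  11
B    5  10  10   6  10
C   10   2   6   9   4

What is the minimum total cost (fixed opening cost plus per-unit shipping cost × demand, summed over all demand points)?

494

Open {A, B, C}; cheapest assignment that respects the capacities:
  A (cap 16, load 14): #4, #5 — cost 12×3 + 2×11 = 58
  B (cap 17, load 17): #1, #3 — cost 8×5 + 9×10 = 130
  C (cap 12, load 11): #2 — cost 11×2 = 22
  Shipping 210, fixed 284 → total 494.
  Any other capacity-feasible assignment to {A, B, C} ships for at least 210.
Total demand is 42 and no other set of sites has combined capacity ≥ 42, so {A, B, C} is the only feasible choice of open sites. Minimum: 494.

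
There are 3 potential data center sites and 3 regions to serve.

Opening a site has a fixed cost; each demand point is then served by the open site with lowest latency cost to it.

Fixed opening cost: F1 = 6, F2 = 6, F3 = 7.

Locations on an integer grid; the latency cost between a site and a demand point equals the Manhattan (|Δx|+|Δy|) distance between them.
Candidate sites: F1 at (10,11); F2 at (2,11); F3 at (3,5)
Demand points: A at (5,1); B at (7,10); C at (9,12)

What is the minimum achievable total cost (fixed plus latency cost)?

25

Open {F1, F3}: assign each demand point to its cheapest open site.
  A→F3 6, B→F1 4, C→F1 2
  latency cost 12, fixed 13 → total 25.
Compare {F1}: latency cost 21 + fixed 6 = 27.
Compare {F1, F2}: latency cost 19 + fixed 12 = 31.
Compare {F1, F2, F3}: latency cost 12 + fixed 19 = 31.
All other subsets cost ≥ 27. Minimum total cost: 25.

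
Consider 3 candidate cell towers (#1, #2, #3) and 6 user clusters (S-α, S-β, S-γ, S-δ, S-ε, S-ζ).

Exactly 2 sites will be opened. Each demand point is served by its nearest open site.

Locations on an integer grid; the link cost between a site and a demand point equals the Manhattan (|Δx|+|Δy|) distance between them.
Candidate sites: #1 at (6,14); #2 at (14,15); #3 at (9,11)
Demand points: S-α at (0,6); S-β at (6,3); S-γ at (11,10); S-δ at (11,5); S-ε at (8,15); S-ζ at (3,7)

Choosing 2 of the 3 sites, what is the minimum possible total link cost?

Open {#1, #3}.
  S-α→#1 14, S-β→#1 11, S-γ→#3 3, S-δ→#3 8, S-ε→#1 3, S-ζ→#1 10  ⇒ total 49.
Compare {#2, #3}: total 51.
Compare {#1, #2}: total 59.

49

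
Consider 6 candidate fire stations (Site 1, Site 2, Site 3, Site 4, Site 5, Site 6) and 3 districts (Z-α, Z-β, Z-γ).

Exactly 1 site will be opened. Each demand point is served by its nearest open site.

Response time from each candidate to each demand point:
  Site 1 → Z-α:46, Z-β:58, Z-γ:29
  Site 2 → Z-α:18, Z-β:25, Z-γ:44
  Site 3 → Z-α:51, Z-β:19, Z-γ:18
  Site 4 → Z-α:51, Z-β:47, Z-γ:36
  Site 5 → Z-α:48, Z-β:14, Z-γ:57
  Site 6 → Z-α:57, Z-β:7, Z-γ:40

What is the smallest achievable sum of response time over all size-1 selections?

87

Open {Site 2}.
  Z-α→Site 2 18, Z-β→Site 2 25, Z-γ→Site 2 44  ⇒ total 87.
Compare {Site 3}: total 88.
Compare {Site 6}: total 104.
No size-1 selection does better; minimum is 87.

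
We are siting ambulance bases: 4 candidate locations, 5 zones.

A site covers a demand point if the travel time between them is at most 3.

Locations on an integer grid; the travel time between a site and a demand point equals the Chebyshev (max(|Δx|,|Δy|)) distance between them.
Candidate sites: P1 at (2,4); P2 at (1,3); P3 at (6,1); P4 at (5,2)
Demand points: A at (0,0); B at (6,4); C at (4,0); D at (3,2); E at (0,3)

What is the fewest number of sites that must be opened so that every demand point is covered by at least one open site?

2

Coverage sets (demand points within 3 of each site):
  P1: {D, E}
  P2: {A, C, D, E}
  P3: {B, C, D}
  P4: {B, C, D}
No single site covers all 5 demand points.
But {P2, P3} covers everything, so the minimum is 2.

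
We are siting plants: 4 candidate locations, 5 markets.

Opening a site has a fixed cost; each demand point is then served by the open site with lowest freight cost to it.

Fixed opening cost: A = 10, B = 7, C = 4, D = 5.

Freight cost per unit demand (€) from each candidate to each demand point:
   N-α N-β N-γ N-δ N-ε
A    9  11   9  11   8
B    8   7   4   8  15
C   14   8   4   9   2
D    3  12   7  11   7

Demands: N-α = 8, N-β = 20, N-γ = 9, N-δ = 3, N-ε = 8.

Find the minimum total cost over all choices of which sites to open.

Open {B, C, D}: assign each demand point to its cheapest open site.
  N-α→D 8×3=24, N-β→B 20×7=140, N-γ→B 9×4=36, N-δ→B 3×8=24, N-ε→C 8×2=16
  freight cost 240, fixed 16 → total 256.
Compare {A, B, C, D}: freight cost 240 + fixed 26 = 266.
Compare {C, D}: freight cost 263 + fixed 9 = 272.
Compare {A, C, D}: freight cost 263 + fixed 19 = 282.
All other subsets cost ≥ 266. Minimum total cost: 256.

256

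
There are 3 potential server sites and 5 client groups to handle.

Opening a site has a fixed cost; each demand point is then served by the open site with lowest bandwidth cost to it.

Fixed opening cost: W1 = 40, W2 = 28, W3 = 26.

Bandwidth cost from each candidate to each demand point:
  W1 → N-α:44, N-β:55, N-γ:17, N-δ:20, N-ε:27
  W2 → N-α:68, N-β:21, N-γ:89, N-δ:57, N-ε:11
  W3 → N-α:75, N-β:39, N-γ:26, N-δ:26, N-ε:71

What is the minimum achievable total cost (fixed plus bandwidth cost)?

181

Open {W1, W2}: assign each demand point to its cheapest open site.
  N-α→W1 44, N-β→W2 21, N-γ→W1 17, N-δ→W1 20, N-ε→W2 11
  bandwidth cost 113, fixed 68 → total 181.
Compare {W1}: bandwidth cost 163 + fixed 40 = 203.
Compare {W2, W3}: bandwidth cost 152 + fixed 54 = 206.
Compare {W1, W2, W3}: bandwidth cost 113 + fixed 94 = 207.
All other subsets cost ≥ 203. Minimum total cost: 181.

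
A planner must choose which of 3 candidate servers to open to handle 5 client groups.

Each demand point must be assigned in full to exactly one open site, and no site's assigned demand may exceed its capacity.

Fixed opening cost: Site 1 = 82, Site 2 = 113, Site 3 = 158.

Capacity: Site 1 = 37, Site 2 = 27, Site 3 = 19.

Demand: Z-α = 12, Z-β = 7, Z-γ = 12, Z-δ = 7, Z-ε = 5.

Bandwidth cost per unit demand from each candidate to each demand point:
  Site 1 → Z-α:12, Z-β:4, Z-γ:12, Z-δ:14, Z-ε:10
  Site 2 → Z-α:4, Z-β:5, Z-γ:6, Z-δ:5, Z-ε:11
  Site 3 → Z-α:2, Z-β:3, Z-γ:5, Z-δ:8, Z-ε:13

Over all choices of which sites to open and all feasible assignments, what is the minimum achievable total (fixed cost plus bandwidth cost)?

478

Open {Site 2, Site 3}; cheapest assignment that respects the capacities:
  Site 2 (cap 27, load 24): Z-γ, Z-δ, Z-ε — cost 12×6 + 7×5 + 5×11 = 162
  Site 3 (cap 19, load 19): Z-α, Z-β — cost 12×2 + 7×3 = 45
  Shipping 207, fixed 271 → total 478.
  Any other capacity-feasible assignment to {Site 2, Site 3} ships for at least 207.
Compare {Site 1, Site 2}: its best feasible assignment gives total 491.
Compare {Site 1, Site 3}: its best feasible assignment gives total 542.
Every other set of open sites that can feasibly serve all demand totals ≥ 491 even under its best assignment. Minimum: 478.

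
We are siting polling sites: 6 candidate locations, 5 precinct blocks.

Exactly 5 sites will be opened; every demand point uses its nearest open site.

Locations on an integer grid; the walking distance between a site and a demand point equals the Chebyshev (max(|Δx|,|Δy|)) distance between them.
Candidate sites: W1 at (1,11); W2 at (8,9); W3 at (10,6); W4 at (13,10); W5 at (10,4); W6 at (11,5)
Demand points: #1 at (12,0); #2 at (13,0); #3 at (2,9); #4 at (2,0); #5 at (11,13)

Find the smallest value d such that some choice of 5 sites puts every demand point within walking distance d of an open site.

8

Open {W1, W2, W3, W4, W5}.
  Farthest demand point is #4 at walking distance 8 (to W3); all others are ≤ 8.
With {W1, W2, W3, W4, W6} the worst case is 8.
With {W1, W2, W3, W5, W6} the worst case is 8.
No size-5 selection achieves below 8.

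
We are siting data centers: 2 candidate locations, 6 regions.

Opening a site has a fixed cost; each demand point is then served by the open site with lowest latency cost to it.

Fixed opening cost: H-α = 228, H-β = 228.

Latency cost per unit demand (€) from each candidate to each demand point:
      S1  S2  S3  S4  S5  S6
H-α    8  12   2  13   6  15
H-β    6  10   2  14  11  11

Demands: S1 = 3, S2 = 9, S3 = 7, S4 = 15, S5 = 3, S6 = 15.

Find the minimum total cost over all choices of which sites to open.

758

Open {H-β}: assign each demand point to its cheapest open site.
  S1→H-β 3×6=18, S2→H-β 9×10=90, S3→H-β 7×2=14, S4→H-β 15×14=210, S5→H-β 3×11=33, S6→H-β 15×11=165
  latency cost 530, fixed 228 → total 758.
Compare {H-α}: latency cost 584 + fixed 228 = 812.
Compare {H-α, H-β}: latency cost 500 + fixed 456 = 956.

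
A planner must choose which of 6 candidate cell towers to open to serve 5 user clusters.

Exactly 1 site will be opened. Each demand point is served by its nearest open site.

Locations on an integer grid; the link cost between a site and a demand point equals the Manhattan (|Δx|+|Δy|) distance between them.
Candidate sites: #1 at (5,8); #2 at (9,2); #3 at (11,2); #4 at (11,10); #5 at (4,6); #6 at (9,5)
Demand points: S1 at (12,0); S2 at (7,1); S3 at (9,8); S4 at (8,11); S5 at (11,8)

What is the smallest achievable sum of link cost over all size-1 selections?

29

Open {#6}.
  S1→#6 8, S2→#6 6, S3→#6 3, S4→#6 7, S5→#6 5  ⇒ total 29.
Compare {#2}: total 32.
Compare {#3}: total 34.
No size-1 selection does better; minimum is 29.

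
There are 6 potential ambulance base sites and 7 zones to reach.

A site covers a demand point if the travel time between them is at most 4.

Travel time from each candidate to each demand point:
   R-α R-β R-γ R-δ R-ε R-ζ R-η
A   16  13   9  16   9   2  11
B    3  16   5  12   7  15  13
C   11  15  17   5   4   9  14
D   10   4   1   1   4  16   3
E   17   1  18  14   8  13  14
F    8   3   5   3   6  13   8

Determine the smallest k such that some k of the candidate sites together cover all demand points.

3

Coverage sets (demand points within 4 of each site):
  A: {R-ζ}
  B: {R-α}
  C: {R-ε}
  D: {R-β, R-γ, R-δ, R-ε, R-η}
  E: {R-β}
  F: {R-β, R-δ}
No 2 sites suffice: every size-2 union leaves at least one demand point uncovered.
But {A, B, D} covers everything, so the minimum is 3.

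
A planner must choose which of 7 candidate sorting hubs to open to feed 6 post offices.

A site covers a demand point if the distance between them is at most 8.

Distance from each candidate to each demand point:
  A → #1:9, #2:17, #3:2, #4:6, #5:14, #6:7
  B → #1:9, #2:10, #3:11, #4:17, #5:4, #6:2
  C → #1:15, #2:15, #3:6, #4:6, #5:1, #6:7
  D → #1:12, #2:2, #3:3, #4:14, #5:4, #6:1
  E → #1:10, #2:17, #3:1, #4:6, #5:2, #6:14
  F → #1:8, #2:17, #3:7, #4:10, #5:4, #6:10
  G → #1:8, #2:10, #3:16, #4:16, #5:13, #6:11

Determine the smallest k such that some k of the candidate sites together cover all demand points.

3

Coverage sets (demand points within 8 of each site):
  A: {#3, #4, #6}
  B: {#5, #6}
  C: {#3, #4, #5, #6}
  D: {#2, #3, #5, #6}
  E: {#3, #4, #5}
  F: {#1, #3, #5}
  G: {#1}
No 2 sites suffice: every size-2 union leaves at least one demand point uncovered.
But {A, D, F} covers everything, so the minimum is 3.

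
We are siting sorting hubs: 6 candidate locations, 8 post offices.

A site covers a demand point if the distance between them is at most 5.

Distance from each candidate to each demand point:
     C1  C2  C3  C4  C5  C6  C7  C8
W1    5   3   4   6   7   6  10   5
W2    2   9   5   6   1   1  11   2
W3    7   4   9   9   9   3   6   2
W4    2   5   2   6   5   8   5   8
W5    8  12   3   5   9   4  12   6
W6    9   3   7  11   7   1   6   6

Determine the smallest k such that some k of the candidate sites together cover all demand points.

Coverage sets (demand points within 5 of each site):
  W1: {C1, C2, C3, C8}
  W2: {C1, C3, C5, C6, C8}
  W3: {C2, C6, C8}
  W4: {C1, C2, C3, C5, C7}
  W5: {C3, C4, C6}
  W6: {C2, C6}
No 2 sites suffice: every size-2 union leaves at least one demand point uncovered.
But {W1, W4, W5} covers everything, so the minimum is 3.

3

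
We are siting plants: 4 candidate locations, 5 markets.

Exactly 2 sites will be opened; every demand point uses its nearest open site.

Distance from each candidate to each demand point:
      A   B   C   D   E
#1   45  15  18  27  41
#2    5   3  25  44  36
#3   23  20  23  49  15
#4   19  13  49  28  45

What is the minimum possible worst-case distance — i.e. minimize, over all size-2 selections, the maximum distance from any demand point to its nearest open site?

27

Open {#1, #3}.
  Farthest demand point is D at distance 27 (to #1); all others are ≤ 27.
With {#3, #4} the worst case is 28.
With {#1, #2} the worst case is 36.
No size-2 selection achieves below 27.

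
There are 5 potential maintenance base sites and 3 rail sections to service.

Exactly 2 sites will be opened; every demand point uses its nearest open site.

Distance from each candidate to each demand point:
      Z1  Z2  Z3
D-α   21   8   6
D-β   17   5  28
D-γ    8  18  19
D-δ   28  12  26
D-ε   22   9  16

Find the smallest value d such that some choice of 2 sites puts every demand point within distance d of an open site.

8

Open {D-α, D-γ}.
  Farthest demand point is Z1 at distance 8 (to D-γ); all others are ≤ 8.
With {D-γ, D-ε} the worst case is 16.
With {D-α, D-β} the worst case is 17.
No size-2 selection achieves below 8.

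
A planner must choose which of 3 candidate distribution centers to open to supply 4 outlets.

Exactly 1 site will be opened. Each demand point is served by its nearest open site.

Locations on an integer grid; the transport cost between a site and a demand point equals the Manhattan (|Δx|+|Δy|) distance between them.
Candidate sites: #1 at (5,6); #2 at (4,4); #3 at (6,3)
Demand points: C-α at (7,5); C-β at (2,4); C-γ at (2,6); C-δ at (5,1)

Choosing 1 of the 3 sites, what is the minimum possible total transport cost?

14

Open {#2}.
  C-α→#2 4, C-β→#2 2, C-γ→#2 4, C-δ→#2 4  ⇒ total 14.
Compare {#1}: total 16.
Compare {#3}: total 18.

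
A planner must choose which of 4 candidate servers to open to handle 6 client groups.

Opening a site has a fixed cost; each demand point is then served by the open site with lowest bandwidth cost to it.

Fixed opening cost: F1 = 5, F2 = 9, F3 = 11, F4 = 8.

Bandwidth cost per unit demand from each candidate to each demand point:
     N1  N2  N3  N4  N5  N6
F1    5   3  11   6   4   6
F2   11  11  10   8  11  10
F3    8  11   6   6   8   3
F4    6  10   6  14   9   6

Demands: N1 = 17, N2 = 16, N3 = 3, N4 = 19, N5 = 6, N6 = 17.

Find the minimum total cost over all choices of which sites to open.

356

Open {F1, F3}: assign each demand point to its cheapest open site.
  N1→F1 17×5=85, N2→F1 16×3=48, N3→F3 3×6=18, N4→F1 19×6=114, N5→F1 6×4=24, N6→F3 17×3=51
  bandwidth cost 340, fixed 16 → total 356.
Compare {F1, F3, F4}: bandwidth cost 340 + fixed 24 = 364.
Compare {F1, F2, F3}: bandwidth cost 340 + fixed 25 = 365.
Compare {F1, F2, F3, F4}: bandwidth cost 340 + fixed 33 = 373.
All other subsets cost ≥ 364. Minimum total cost: 356.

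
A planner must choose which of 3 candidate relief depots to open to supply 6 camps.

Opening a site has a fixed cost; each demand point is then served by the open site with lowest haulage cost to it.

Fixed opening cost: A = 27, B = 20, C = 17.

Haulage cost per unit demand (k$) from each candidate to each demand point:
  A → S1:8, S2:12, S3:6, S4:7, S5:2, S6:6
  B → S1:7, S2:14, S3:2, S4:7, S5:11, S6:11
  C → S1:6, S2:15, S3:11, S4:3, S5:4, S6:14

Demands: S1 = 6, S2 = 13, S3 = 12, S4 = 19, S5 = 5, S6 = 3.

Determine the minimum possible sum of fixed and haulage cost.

Open {A, B, C}: assign each demand point to its cheapest open site.
  S1→C 6×6=36, S2→A 13×12=156, S3→B 12×2=24, S4→C 19×3=57, S5→A 5×2=10, S6→A 3×6=18
  haulage cost 301, fixed 64 → total 365.
Compare {B, C}: haulage cost 352 + fixed 37 = 389.
Compare {A, C}: haulage cost 349 + fixed 44 = 393.
Compare {A, B}: haulage cost 383 + fixed 47 = 430.
All other subsets cost ≥ 389. Minimum total cost: 365.

365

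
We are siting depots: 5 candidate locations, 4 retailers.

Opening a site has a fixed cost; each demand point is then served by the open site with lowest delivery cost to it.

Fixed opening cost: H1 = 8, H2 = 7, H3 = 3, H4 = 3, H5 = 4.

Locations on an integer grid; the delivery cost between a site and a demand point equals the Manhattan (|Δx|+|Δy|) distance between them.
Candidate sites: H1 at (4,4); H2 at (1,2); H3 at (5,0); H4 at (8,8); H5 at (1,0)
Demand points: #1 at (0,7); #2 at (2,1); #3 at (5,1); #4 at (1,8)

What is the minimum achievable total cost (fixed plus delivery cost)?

25

Open {H2, H3}: assign each demand point to its cheapest open site.
  #1→H2 6, #2→H2 2, #3→H3 1, #4→H2 6
  delivery cost 15, fixed 10 → total 25.
Compare {H2}: delivery cost 19 + fixed 7 = 26.
Compare {H3, H5}: delivery cost 19 + fixed 7 = 26.
Compare {H5}: delivery cost 23 + fixed 4 = 27.
All other subsets cost ≥ 26. Minimum total cost: 25.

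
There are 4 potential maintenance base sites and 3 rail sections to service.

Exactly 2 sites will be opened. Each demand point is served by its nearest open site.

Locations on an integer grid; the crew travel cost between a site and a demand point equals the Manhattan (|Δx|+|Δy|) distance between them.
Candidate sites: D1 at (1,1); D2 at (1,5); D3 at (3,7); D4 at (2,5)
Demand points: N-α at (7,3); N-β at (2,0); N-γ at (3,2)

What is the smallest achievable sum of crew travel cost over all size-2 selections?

Open {D1, D4}.
  N-α→D4 7, N-β→D1 2, N-γ→D1 3  ⇒ total 12.
Compare {D1, D2}: total 13.
Compare {D1, D3}: total 13.
No size-2 selection does better; minimum is 12.

12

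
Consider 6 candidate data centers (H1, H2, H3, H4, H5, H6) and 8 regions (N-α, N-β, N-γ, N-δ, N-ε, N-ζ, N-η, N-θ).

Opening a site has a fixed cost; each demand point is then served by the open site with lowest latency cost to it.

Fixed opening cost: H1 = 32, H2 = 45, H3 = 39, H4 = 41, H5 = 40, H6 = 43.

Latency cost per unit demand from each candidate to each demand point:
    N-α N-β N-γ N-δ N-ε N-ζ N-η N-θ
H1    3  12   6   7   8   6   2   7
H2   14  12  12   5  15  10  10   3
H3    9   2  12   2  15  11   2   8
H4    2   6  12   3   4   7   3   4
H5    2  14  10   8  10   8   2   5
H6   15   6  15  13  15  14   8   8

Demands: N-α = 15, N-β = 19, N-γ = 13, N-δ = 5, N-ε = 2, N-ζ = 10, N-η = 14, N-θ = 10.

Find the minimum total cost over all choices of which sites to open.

Open {H1, H3, H4}: assign each demand point to its cheapest open site.
  N-α→H4 15×2=30, N-β→H3 19×2=38, N-γ→H1 13×6=78, N-δ→H3 5×2=10, N-ε→H4 2×4=8, N-ζ→H1 10×6=60, N-η→H1 14×2=28, N-θ→H4 10×4=40
  latency cost 292, fixed 112 → total 404.
Compare {H1, H3}: latency cost 345 + fixed 71 = 416.
Compare {H1, H2, H3}: latency cost 305 + fixed 116 = 421.
Compare {H1, H3, H5}: latency cost 310 + fixed 111 = 421.
All other subsets cost ≥ 416. Minimum total cost: 404.

404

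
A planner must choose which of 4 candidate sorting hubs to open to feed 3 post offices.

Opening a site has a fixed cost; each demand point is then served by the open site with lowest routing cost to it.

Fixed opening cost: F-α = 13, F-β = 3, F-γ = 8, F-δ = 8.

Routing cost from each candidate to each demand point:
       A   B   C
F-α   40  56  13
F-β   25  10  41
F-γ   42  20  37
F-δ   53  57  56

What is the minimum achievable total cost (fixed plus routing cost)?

64

Open {F-α, F-β}: assign each demand point to its cheapest open site.
  A→F-β 25, B→F-β 10, C→F-α 13
  routing cost 48, fixed 16 → total 64.
Compare {F-α, F-β, F-γ}: routing cost 48 + fixed 24 = 72.
Compare {F-α, F-β, F-δ}: routing cost 48 + fixed 24 = 72.
Compare {F-β}: routing cost 76 + fixed 3 = 79.
All other subsets cost ≥ 72. Minimum total cost: 64.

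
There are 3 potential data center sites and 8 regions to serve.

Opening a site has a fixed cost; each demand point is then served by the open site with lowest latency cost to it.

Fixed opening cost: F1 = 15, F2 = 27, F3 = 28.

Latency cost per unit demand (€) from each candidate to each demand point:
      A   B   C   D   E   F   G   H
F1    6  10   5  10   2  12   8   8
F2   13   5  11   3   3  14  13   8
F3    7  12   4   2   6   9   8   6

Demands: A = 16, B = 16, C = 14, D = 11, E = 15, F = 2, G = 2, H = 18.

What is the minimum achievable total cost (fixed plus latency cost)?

Open {F1, F2, F3}: assign each demand point to its cheapest open site.
  A→F1 16×6=96, B→F2 16×5=80, C→F3 14×4=56, D→F3 11×2=22, E→F1 15×2=30, F→F3 2×9=18, G→F1 2×8=16, H→F3 18×6=108
  latency cost 426, fixed 70 → total 496.
Compare {F2, F3}: latency cost 457 + fixed 55 = 512.
Compare {F1, F2}: latency cost 493 + fixed 42 = 535.
Compare {F1, F3}: latency cost 506 + fixed 43 = 549.
All other subsets cost ≥ 512. Minimum total cost: 496.

496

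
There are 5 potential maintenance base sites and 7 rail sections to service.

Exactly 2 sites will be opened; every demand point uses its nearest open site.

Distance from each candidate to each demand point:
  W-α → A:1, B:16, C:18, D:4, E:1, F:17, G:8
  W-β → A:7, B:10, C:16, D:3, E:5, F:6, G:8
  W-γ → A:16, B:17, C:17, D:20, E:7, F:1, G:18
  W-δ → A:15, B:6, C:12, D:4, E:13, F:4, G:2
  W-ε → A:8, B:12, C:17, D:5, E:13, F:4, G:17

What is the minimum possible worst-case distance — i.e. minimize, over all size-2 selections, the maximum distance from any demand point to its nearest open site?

Open {W-α, W-δ}.
  Farthest demand point is C at distance 12 (to W-δ); all others are ≤ 12.
With {W-β, W-δ} the worst case is 12.
With {W-δ, W-ε} the worst case is 13.
No size-2 selection achieves below 12.

12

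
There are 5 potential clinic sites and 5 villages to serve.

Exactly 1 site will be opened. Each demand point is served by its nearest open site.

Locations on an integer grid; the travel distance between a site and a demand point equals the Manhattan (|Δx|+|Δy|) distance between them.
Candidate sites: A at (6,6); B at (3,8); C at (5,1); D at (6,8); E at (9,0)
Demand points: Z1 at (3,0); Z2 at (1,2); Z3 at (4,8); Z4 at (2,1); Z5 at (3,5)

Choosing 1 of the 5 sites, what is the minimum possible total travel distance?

Open {C}.
  Z1→C 3, Z2→C 5, Z3→C 8, Z4→C 3, Z5→C 6  ⇒ total 25.
Compare {B}: total 28.
Compare {A}: total 35.
No size-1 selection does better; minimum is 25.

25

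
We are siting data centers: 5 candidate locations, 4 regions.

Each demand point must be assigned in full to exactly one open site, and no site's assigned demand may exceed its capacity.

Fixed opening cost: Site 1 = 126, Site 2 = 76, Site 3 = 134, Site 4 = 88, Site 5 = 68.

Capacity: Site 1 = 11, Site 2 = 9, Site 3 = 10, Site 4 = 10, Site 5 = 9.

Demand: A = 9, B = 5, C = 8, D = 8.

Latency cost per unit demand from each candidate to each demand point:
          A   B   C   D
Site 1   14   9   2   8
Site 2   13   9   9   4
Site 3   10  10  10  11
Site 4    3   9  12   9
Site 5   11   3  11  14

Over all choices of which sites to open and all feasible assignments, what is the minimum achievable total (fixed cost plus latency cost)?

Open {Site 1, Site 2, Site 4, Site 5}; cheapest assignment that respects the capacities:
  Site 1 (cap 11, load 8): C — cost 8×2 = 16
  Site 2 (cap 9, load 8): D — cost 8×4 = 32
  Site 4 (cap 10, load 9): A — cost 9×3 = 27
  Site 5 (cap 9, load 5): B — cost 5×3 = 15
  Shipping 90, fixed 358 → total 448.
  Any other capacity-feasible assignment to {Site 1, Site 2, Site 4, Site 5} ships for at least 90.
Compare {Site 2, Site 3, Site 4, Site 5}: its best feasible assignment gives total 520.
Compare {Site 1, Site 2, Site 3, Site 4}: its best feasible assignment gives total 549.
Every other set of open sites that can feasibly serve all demand totals ≥ 520 even under its best assignment. Minimum: 448.

448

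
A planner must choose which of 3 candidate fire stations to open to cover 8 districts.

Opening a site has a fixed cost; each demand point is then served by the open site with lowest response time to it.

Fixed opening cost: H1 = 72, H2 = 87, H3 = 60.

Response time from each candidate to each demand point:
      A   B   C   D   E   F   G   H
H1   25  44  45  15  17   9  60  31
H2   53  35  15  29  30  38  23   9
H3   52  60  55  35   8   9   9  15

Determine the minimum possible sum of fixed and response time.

302

Open {H1, H3}: assign each demand point to its cheapest open site.
  A→H1 25, B→H1 44, C→H1 45, D→H1 15, E→H3 8, F→H1 9, G→H3 9, H→H3 15
  response time 170, fixed 132 → total 302.
Compare {H3}: response time 243 + fixed 60 = 303.
Compare {H1, H2}: response time 148 + fixed 159 = 307.
Compare {H2, H3}: response time 166 + fixed 147 = 313.
All other subsets cost ≥ 303. Minimum total cost: 302.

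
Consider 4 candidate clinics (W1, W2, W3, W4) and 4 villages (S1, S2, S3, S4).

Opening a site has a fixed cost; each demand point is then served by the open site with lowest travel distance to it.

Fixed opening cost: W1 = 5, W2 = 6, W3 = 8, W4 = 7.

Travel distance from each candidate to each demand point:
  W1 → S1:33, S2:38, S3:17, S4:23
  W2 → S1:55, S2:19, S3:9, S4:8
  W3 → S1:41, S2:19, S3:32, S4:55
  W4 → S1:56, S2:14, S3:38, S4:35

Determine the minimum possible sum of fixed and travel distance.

80

Open {W1, W2}: assign each demand point to its cheapest open site.
  S1→W1 33, S2→W2 19, S3→W2 9, S4→W2 8
  travel distance 69, fixed 11 → total 80.
Compare {W1, W2, W4}: travel distance 64 + fixed 18 = 82.
Compare {W1, W2, W3}: travel distance 69 + fixed 19 = 88.
Compare {W1, W2, W3, W4}: travel distance 64 + fixed 26 = 90.
All other subsets cost ≥ 82. Minimum total cost: 80.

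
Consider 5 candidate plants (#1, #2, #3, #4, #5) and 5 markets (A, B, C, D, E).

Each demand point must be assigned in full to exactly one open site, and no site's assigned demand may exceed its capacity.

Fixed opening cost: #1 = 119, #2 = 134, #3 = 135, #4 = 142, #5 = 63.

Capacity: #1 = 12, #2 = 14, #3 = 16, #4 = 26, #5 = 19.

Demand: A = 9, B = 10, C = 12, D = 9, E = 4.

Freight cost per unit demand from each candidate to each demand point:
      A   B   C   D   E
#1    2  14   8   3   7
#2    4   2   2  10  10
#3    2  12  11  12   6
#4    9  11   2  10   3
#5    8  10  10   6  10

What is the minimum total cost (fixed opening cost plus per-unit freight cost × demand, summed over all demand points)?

476

Open {#4, #5}; cheapest assignment that respects the capacities:
  #4 (cap 26, load 25): A, C, E — cost 9×9 + 12×2 + 4×3 = 117
  #5 (cap 19, load 19): B, D — cost 10×10 + 9×6 = 154
  Shipping 271, fixed 205 → total 476.
  Any other capacity-feasible assignment to {#4, #5} ships for at least 271.
Compare {#2, #4, #5}: its best feasible assignment gives total 521.
Compare {#1, #4, #5}: its best feasible assignment gives total 532.
Every other set of open sites that can feasibly serve all demand totals ≥ 521 even under its best assignment. Minimum: 476.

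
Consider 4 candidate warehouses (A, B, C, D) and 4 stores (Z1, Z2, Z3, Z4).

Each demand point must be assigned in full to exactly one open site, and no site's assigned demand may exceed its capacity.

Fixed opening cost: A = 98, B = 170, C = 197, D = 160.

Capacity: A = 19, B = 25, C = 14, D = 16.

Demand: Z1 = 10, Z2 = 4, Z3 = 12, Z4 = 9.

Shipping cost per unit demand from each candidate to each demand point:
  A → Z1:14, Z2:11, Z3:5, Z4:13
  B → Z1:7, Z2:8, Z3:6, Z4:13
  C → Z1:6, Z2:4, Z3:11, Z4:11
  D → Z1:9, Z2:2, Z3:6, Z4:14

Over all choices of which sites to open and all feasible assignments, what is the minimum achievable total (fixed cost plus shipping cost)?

Open {A, B}; cheapest assignment that respects the capacities:
  A (cap 19, load 12): Z3 — cost 12×5 = 60
  B (cap 25, load 23): Z1, Z2, Z4 — cost 10×7 + 4×8 + 9×13 = 219
  Shipping 279, fixed 268 → total 547.
  Any other capacity-feasible assignment to {A, B} ships for at least 279.
Compare {A, D}: its best feasible assignment gives total 595.
Compare {B, D}: its best feasible assignment gives total 597.
Every other set of open sites that can feasibly serve all demand totals ≥ 595 even under its best assignment. Minimum: 547.

547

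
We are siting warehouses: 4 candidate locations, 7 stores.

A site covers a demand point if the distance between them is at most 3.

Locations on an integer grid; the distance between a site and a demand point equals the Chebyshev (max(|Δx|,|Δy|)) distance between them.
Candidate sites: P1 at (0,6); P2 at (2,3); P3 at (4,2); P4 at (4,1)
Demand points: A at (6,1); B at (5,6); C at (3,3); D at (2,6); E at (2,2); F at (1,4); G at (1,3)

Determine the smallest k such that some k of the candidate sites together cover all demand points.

2

Coverage sets (demand points within 3 of each site):
  P1: {C, D, F, G}
  P2: {B, C, D, E, F, G}
  P3: {A, C, E, F, G}
  P4: {A, C, E, F, G}
No single site covers all 7 demand points.
But {P2, P3} covers everything, so the minimum is 2.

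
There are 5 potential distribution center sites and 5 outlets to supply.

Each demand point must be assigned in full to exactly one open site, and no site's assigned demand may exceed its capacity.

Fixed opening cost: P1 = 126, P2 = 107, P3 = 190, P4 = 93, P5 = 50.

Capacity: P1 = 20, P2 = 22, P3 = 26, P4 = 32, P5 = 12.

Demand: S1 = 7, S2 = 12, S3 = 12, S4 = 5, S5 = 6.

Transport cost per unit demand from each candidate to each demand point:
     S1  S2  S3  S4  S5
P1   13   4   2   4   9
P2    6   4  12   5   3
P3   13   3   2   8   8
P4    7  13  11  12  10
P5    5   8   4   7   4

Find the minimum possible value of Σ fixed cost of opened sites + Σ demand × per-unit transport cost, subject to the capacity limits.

428

Open {P1, P2, P5}; cheapest assignment that respects the capacities:
  P1 (cap 20, load 17): S3, S4 — cost 12×2 + 5×4 = 44
  P2 (cap 22, load 18): S2, S5 — cost 12×4 + 6×3 = 66
  P5 (cap 12, load 7): S1 — cost 7×5 = 35
  Shipping 145, fixed 283 → total 428.
  Any other capacity-feasible assignment to {P1, P2, P5} ships for at least 145.
Compare {P2, P3}: its best feasible assignment gives total 442.
Compare {P2, P4, P5}: its best feasible assignment gives total 473.
Every other set of open sites that can feasibly serve all demand totals ≥ 442 even under its best assignment. Minimum: 428.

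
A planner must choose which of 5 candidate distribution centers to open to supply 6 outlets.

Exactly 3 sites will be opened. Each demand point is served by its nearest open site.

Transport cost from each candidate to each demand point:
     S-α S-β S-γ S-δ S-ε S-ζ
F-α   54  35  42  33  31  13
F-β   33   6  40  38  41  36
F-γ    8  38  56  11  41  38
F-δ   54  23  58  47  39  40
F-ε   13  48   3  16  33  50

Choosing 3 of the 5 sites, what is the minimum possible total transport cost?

Open {F-α, F-β, F-ε}.
  S-α→F-ε 13, S-β→F-β 6, S-γ→F-ε 3, S-δ→F-ε 16, S-ε→F-α 31, S-ζ→F-α 13  ⇒ total 82.
Compare {F-β, F-γ, F-ε}: total 97.
Compare {F-α, F-δ, F-ε}: total 99.
No size-3 selection does better; minimum is 82.

82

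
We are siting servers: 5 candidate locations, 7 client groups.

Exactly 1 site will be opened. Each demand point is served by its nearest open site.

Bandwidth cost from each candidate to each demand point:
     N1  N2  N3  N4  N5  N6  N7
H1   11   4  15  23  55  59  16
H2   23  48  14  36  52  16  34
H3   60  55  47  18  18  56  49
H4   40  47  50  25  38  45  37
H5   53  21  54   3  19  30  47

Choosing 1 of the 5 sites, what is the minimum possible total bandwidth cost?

183

Open {H1}.
  N1→H1 11, N2→H1 4, N3→H1 15, N4→H1 23, N5→H1 55, N6→H1 59, N7→H1 16  ⇒ total 183.
Compare {H2}: total 223.
Compare {H5}: total 227.
No size-1 selection does better; minimum is 183.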